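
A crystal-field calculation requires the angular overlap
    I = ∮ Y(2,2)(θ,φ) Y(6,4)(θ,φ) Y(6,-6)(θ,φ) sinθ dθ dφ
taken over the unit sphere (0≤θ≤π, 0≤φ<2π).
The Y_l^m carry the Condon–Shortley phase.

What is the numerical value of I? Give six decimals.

Rules hold: Σm=0, L=14 even, 4≤6≤8.
N = 5·13·13 = 845
Δ = 2!·2!·10!/15! = 1/90090
Racah Σ t=0..2: t=0:+1/69120 t=1:−1/14400 t=2:+1/69120 = -7/172800
⇒ 3j(2 6 6; 0 0 0)² = 14/715, sgn -1
Racah Σ t=0..0: t=0:+1/14515200 = 1/14515200
⇒ 3j(2 6 6; 2 4 -6)² = 2/455, sgn +1
4πI² = N·(3j₀)²·(3jₘ)² = 4/55
I = -1·√(0.0727273/4π) = -0.07607531

-0.076075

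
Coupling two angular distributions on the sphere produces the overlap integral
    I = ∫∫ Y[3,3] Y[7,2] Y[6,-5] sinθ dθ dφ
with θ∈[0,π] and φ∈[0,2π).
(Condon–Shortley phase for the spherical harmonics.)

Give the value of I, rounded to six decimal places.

Checks pass: Σm=0; 16 even; l₃=6∈[4,10].
(2·3+1)(2·7+1)(2·6+1) = 1365
Δ: 4! 2! 10! / 17! → 1/2042040
sum: t=1:−1/207360 t=2:+1/57600 t=3:−1/207360 = 1/129600
3j²(3 7 6; 0 0 0) = Δ·Π!·Σ² = 168/12155  (sign +1)
sum: t=0:+1/17418240 = 1/17418240
3j²(3 7 6; 3 2 -5) = Δ·Π!·Σ² = 25/12376  (sign -1)
combine: 4πI² = 1365·168/12155·25/12376 = 1575/41327
take √, sign -1: I = -0.05507042

-0.055070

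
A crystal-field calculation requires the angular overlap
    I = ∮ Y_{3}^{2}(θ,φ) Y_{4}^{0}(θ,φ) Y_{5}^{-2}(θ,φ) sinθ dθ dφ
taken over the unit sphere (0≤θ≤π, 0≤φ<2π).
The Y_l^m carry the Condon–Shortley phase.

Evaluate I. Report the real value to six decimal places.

-0.065427

m-sum 0 ✓  L=12 even ✓  1≤5≤7 ✓
Π(2lᵢ+1) = 7×9×11 = 693
triangle coeff Δ(3,4,5) = 1/180180
Σ_t [0,2]: t=0:+1/576 t=1:−1/144 t=2:+1/576 = -1/288
(3j)²=20/1001 [(3 4 5; 0 0 0)], sign=+1
Σ_t [0,1]: t=0:+1/576 t=1:−1/864 = 1/1728
(3j)²=5/1287 [(3 4 5; 2 0 -2)], sign=-1
⇒ 4πI² = 100/1859
I = (-1)√(100/1859/(4π)) = -0.06542675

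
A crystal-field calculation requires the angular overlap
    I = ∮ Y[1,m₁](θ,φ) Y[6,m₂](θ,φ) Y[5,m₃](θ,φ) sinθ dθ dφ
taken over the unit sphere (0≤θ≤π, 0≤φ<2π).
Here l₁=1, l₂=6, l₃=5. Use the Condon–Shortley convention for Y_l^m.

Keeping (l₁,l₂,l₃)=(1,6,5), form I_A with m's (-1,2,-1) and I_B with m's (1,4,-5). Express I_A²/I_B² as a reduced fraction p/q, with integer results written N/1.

28/1

Shared (l₁,l₂,l₃)=(1,6,5): N and (l;000)² cancel in I_A²/I_B².
A: Δ = 2!·0!·10!/13! = 1/858; Racah Σ t=2..2: t=2:+1/34560 = 1/34560; ⇒ 3j(1 6 5; -1 2 -1)² = 14/429, sgn +1
B: Δ = 2!·0!·10!/13! = 1/858; Racah Σ t=0..0: t=0:+1/7257600 = 1/7257600; ⇒ 3j(1 6 5; 1 4 -5)² = 1/858, sgn +1
I_A²/I_B² = (14/429)/(1/858) = 28/1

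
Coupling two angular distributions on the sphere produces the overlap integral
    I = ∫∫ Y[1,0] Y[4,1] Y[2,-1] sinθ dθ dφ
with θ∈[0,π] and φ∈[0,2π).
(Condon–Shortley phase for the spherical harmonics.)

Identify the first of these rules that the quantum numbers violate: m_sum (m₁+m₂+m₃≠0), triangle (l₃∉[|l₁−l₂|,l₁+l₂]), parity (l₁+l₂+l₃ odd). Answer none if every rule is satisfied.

Σmᵢ = 0  ✓
l₃∈[|l₁−l₂|,l₁+l₂]=[3,5], have l₃=2  ✗
Σlᵢ = 7 ⇒ odd

triangle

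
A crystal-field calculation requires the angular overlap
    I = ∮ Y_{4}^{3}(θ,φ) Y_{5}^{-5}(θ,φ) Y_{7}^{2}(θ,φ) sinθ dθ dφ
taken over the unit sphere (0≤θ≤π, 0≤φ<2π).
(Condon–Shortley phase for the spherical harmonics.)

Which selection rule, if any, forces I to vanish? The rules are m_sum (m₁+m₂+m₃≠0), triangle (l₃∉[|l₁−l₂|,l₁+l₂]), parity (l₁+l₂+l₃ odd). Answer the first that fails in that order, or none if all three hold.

azimuthal sum: 3 − 5 + 2 = 0  ✓
1 ≤ 7 ≤ 9 (triangle on l)  ✓
L = 4 + 5 + 7 = 16 (even)  ✓

none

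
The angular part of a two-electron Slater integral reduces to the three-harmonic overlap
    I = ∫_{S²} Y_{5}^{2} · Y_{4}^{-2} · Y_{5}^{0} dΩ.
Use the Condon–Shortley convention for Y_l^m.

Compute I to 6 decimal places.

-0.099440

Checks pass: Σm=0; 14 even; l₃=5∈[1,9].
(2·5+1)(2·4+1)(2·5+1) = 1089
Δ: 4! 6! 4! / 15! → 1/3153150
sum: t=0:+1/69120 t=1:−1/1728 t=2:+1/576 t=3:−1/1728 t=4:+1/69120 = 7/11520
3j²(5 4 5; 0 0 0) = Δ·Π!·Σ² = 2/143  (sign -1)
sum: t=0:+1/3456 t=1:−1/1728 t=2:+1/11520 = -7/34560
3j²(5 4 5; 2 -2 0) = Δ·Π!·Σ² = 7/858  (sign +1)
combine: 4πI² = 1089·2/143·7/858 = 21/169
take √, sign -1: I = -0.09944006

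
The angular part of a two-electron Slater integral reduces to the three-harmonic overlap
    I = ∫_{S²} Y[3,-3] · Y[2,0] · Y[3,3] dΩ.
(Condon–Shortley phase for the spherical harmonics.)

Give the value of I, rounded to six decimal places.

0.210261

Checks pass: Σm=0; 8 even; l₃=3∈[1,5].
(2·3+1)(2·2+1)(2·3+1) = 245
Δ: 2! 4! 2! / 9! → 1/3780
sum: t=0:+1/24 t=1:−1/4 t=2:+1/24 = -1/6
3j²(3 2 3; 0 0 0) = Δ·Π!·Σ² = 4/105  (sign +1)
sum: t=2:+1/96 = 1/96
3j²(3 2 3; -3 0 3) = Δ·Π!·Σ² = 5/84  (sign +1)
combine: 4πI² = 245·4/105·5/84 = 5/9
take √, sign +1: I = 0.21026104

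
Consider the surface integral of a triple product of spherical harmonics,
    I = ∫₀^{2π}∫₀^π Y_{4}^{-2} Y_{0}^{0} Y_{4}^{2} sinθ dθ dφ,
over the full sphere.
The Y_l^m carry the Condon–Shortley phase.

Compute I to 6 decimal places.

0.282095

Checks pass: Σm=0; 8 even; l₃=4∈[4,4].
(2·4+1)(2·0+1)(2·4+1) = 81
Δ: 0! 8! 0! / 9! → 1/9
sum: t=0:+1/576 = 1/576
3j²(4 0 4; 0 0 0) = Δ·Π!·Σ² = 1/9  (sign +1)
sum: t=0:+1/1440 = 1/1440
3j²(4 0 4; -2 0 2) = Δ·Π!·Σ² = 1/9  (sign +1)
combine: 4πI² = 81·1/9·1/9 = 1/1
take √, sign +1: I = 0.28209479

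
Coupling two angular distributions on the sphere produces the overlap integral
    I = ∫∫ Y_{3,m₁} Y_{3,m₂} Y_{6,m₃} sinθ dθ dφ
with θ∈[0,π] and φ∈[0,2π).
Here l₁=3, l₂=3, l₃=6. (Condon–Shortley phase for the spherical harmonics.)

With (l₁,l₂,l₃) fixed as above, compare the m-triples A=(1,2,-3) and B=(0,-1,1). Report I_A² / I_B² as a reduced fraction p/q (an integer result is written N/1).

Same 3,3,6: normalisation and zero-m 3j drop out of the ratio.
A: Δ: 0! 6! 6! / 13! → 1/12012; sum: t=0:+1/5760 = 1/5760; 3j²(3 3 6; 1 2 -3) = Δ·Π!·Σ² = 9/286  (sign -1)
B: Δ: 0! 6! 6! / 13! → 1/12012; sum: t=0:+1/1728 = 1/1728; 3j²(3 3 6; 0 -1 1) = Δ·Π!·Σ² = 25/858  (sign -1)
I_A²/I_B² = (9/286)/(25/858) = 27/25

27/25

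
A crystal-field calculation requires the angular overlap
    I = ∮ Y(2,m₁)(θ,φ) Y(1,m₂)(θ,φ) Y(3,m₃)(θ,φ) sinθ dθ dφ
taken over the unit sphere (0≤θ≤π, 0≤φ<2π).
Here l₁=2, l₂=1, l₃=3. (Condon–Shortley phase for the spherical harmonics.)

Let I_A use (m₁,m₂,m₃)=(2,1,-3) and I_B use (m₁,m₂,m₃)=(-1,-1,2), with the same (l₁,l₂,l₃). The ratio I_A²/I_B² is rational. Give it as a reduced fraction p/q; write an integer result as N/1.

l's match ⇒ only the (l;m) 3-j factors differ between A and B.
A: triangle coeff Δ(2,1,3) = 1/105; Σ_t [0,0]: t=0:+1/48 = 1/48; (3j)²=1/7 [(2 1 3; 2 1 -3)], sign=+1
B: triangle coeff Δ(2,1,3) = 1/105; Σ_t [0,0]: t=0:+1/12 = 1/12; (3j)²=2/21 [(2 1 3; -1 -1 2)], sign=-1
I_A²/I_B² = (1/7)/(2/21) = 3/2

3/2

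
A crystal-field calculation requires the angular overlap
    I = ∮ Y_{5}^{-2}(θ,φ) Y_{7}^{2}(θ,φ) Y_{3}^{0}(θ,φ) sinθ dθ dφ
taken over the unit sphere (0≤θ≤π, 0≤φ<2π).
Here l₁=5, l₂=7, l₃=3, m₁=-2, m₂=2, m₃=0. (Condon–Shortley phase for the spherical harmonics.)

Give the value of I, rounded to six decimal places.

L=15 odd ⇒ parity kills the (l;000) factor ⇒ I = 0

0.000000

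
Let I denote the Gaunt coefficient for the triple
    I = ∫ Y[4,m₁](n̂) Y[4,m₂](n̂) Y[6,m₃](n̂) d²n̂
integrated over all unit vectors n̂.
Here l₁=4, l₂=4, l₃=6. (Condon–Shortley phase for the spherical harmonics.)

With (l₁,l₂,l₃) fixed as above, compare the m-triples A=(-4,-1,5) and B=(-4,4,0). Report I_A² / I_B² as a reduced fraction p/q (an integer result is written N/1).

99/2

Same 4,4,6: normalisation and zero-m 3j drop out of the ratio.
A: Δ: 2! 6! 6! / 15! → 1/1261260; sum: t=2:+1/172800 = 1/172800; 3j²(4 4 6; -4 -1 5) = Δ·Π!·Σ² = 2/65  (sign -1)
B: Δ: 2! 6! 6! / 15! → 1/1261260; sum: t=2:+1/1036800 = 1/1036800; 3j²(4 4 6; -4 4 0) = Δ·Π!·Σ² = 4/6435  (sign +1)
I_A²/I_B² = (2/65)/(4/6435) = 99/2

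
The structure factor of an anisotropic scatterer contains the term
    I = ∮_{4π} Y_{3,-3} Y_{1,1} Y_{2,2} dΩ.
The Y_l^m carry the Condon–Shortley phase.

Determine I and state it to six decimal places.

-0.319865

m-sum 0 ✓  L=6 even ✓  2≤2≤4 ✓
Π(2lᵢ+1) = 7×3×5 = 105
triangle coeff Δ(3,1,2) = 1/105
Σ_t [1,1]: t=1:−1/4 = -1/4
(3j)²=3/35 [(3 1 2; 0 0 0)], sign=-1
Σ_t [2,2]: t=2:+1/48 = 1/48
(3j)²=1/7 [(3 1 2; -3 1 2)], sign=+1
⇒ 4πI² = 9/7
I = (-1)√(9/7/(4π)) = -0.31986543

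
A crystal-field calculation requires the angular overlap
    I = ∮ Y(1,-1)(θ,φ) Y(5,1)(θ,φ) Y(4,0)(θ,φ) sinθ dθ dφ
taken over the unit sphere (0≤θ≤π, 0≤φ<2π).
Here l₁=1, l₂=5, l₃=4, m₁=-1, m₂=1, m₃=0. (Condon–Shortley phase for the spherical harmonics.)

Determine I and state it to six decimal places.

Rules hold: Σm=0, L=10 even, 4≤4≤6.
N = 3·11·9 = 297
Δ = 2!·0!·8!/11! = 1/495
Racah Σ t=1..1: t=1:−1/576 = -1/576
⇒ 3j(1 5 4; 0 0 0)² = 5/99, sgn -1
Racah Σ t=2..2: t=2:+1/1152 = 1/1152
⇒ 3j(1 5 4; -1 1 0)² = 1/33, sgn +1
4πI² = N·(3j₀)²·(3jₘ)² = 5/11
I = -1·√(0.454545/4π) = -0.19018827

-0.190188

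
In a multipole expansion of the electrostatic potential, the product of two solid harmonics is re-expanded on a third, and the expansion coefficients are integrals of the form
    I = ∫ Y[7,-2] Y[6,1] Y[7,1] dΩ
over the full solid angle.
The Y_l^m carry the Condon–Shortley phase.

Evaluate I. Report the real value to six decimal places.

0.109239

Rules hold: Σm=0, L=20 even, 1≤7≤13.
N = 15·13·15 = 2925
Δ = 6!·8!·6!/21! = 1/2444321880
Racah Σ t=0..6: t=0:+1/2612736000 t=1:−1/20736000 t=2:+1/1658880 t=3:−1/746496 t=4:+1/1658880 t=5:−1/20736000 t=6:+1/2612736000 = -1/4354560
⇒ 3j(7 6 7; 0 0 0)² = 1000/138567, sgn +1
Racah Σ t=1..6: t=1:−1/3483648000 t=2:+1/29030400 t=3:−1/2488320 t=4:+1/1244160 t=5:−1/3317760 t=6:+1/62208000 = 1/6635520
⇒ 3j(7 6 7; -2 1 1)² = 2625/369512, sgn +1
4πI² = N·(3j₀)²·(3jₘ)² = 24609375/164109517
I = +1·√(0.149957/4π) = 0.10923919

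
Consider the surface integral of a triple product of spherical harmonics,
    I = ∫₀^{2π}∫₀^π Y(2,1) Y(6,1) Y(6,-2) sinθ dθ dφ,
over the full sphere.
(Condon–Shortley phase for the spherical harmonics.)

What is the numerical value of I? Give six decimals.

0.088837

m-sum 0 ✓  L=14 even ✓  4≤6≤8 ✓
Π(2lᵢ+1) = 5×13×13 = 845
triangle coeff Δ(2,6,6) = 1/90090
Σ_t [0,2]: t=0:+1/69120 t=1:−1/14400 t=2:+1/69120 = -7/172800
(3j)²=14/715 [(2 6 6; 0 0 0)], sign=-1
Σ_t [0,1]: t=0:+1/60480 t=1:−1/34560 = -1/80640
(3j)²=6/1001 [(2 6 6; 1 1 -2)], sign=-1
⇒ 4πI² = 12/121
I = (+1)√(12/121/(4π)) = 0.08883682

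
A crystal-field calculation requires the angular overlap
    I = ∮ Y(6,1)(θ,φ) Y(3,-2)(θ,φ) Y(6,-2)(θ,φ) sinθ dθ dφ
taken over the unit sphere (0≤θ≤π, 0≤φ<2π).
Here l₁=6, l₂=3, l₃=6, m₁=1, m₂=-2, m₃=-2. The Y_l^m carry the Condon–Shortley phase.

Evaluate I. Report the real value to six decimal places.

1 − 2 − 2 = -3 ≠ 0: azimuthal integral kills it; I = 0

0.000000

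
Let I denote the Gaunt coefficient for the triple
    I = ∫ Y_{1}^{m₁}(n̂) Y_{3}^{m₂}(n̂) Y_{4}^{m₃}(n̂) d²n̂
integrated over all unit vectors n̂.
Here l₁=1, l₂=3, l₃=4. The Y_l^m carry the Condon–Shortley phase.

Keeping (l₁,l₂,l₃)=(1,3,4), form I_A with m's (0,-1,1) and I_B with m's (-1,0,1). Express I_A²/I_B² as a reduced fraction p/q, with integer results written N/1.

3/2

l's match ⇒ only the (l;m) 3-j factors differ between A and B.
A: triangle coeff Δ(1,3,4) = 1/252; Σ_t [0,0]: t=0:+1/48 = 1/48; (3j)²=5/84 [(1 3 4; 0 -1 1)], sign=-1
B: triangle coeff Δ(1,3,4) = 1/252; Σ_t [0,0]: t=0:+1/72 = 1/72; (3j)²=5/126 [(1 3 4; -1 0 1)], sign=-1
I_A²/I_B² = (5/84)/(5/126) = 3/2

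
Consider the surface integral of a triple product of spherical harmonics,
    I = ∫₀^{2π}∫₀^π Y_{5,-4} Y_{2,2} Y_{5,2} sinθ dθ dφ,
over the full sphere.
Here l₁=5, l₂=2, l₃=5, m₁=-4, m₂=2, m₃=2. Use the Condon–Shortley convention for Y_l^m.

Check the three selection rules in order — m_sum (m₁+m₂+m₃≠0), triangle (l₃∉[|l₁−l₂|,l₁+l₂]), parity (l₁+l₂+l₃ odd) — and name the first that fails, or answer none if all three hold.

azimuthal sum: -4 + 2 + 2 = 0  ✓
3 ≤ 5 ≤ 7 (triangle on l)  ✓
L = 5 + 2 + 5 = 12 (even)  ✓

none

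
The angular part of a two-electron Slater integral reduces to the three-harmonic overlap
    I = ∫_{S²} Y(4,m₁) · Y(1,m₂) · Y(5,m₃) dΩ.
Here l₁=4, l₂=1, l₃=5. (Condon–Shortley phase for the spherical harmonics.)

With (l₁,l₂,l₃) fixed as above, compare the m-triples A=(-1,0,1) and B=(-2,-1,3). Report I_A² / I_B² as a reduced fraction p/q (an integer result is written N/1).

Same 4,1,5: normalisation and zero-m 3j drop out of the ratio.
A: Δ: 0! 8! 2! / 11! → 1/495; sum: t=0:+1/720 = 1/720; 3j²(4 1 5; -1 0 1) = Δ·Π!·Σ² = 8/165  (sign +1)
B: Δ: 0! 8! 2! / 11! → 1/495; sum: t=0:+1/2880 = 1/2880; 3j²(4 1 5; -2 -1 3) = Δ·Π!·Σ² = 28/495  (sign +1)
I_A²/I_B² = (8/165)/(28/495) = 6/7

6/7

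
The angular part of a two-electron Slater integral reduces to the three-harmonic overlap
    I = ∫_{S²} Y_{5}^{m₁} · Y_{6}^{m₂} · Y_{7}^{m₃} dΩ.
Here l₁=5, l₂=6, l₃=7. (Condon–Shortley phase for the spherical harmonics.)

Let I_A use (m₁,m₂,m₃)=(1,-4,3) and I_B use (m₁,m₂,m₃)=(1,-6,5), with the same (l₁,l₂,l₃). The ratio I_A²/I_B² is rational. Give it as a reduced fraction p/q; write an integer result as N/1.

l's match ⇒ only the (l;m) 3-j factors differ between A and B.
A: triangle coeff Δ(5,6,7) = 1/174594420; Σ_t [0,2]: t=0:+1/1658880 t=1:−1/1088640 t=2:+1/7741440 = -13/69672960; (3j)²=325/149226 [(5 6 7; 1 -4 3)], sign=-1
B: triangle coeff Δ(5,6,7) = 1/174594420; Σ_t [0,0]: t=0:+1/46448640 = 1/46448640; (3j)²=2475/117572 [(5 6 7; 1 -6 5)], sign=+1
I_A²/I_B² = (325/149226)/(2475/117572) = 338/3267

338/3267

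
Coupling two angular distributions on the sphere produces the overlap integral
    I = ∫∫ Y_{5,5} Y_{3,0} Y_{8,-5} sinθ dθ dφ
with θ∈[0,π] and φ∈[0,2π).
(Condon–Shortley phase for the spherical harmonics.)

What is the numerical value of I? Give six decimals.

-0.071001

Rules hold: Σm=0, L=16 even, 2≤8≤8.
N = 11·7·17 = 1309
Δ = 0!·10!·6!/17! = 1/136136
Racah Σ t=0..0: t=0:+1/518400 = 1/518400
⇒ 3j(5 3 8; 0 0 0)² = 56/2431, sgn +1
Racah Σ t=0..0: t=0:+1/130636800 = 1/130636800
⇒ 3j(5 3 8; 5 0 -5)² = 1/476, sgn -1
4πI² = N·(3j₀)²·(3jₘ)² = 14/221
I = -1·√(0.0633484/4π) = -0.07100075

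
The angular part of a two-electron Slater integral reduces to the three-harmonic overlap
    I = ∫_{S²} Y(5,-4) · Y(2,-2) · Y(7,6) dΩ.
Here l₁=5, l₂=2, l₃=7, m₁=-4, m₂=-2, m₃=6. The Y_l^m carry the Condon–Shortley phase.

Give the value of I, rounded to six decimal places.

m-sum 0 ✓  L=14 even ✓  3≤7≤7 ✓
Π(2lᵢ+1) = 11×5×15 = 825
triangle coeff Δ(5,2,7) = 1/15015
Σ_t [0,0]: t=0:+1/57600 = 1/57600
(3j)²=21/715 [(5 2 7; 0 0 0)], sign=-1
Σ_t [0,0]: t=0:+1/8709120 = 1/8709120
(3j)²=1/21 [(5 2 7; -4 -2 6)], sign=-1
⇒ 4πI² = 15/13
I = (+1)√(15/13/(4π)) = 0.30301841

0.303018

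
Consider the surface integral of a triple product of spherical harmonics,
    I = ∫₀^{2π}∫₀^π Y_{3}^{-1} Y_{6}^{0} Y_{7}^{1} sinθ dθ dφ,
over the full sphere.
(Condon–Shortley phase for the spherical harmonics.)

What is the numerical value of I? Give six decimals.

Rules hold: Σm=0, L=16 even, 3≤7≤9.
N = 7·13·15 = 1365
Δ = 2!·4!·10!/17! = 1/2042040
Racah Σ t=0..2: t=0:+1/207360 t=1:−1/57600 t=2:+1/207360 = -1/129600
⇒ 3j(3 6 7; 0 0 0)² = 168/12155, sgn +1
Racah Σ t=0..2: t=0:+1/829440 t=1:−1/86400 t=2:+1/138240 = -13/4147200
⇒ 3j(3 6 7; -1 0 1)² = 13/3740, sgn -1
4πI² = N·(3j₀)²·(3jₘ)² = 11466/174845
I = -1·√(0.0655781/4π) = -0.07223945

-0.072239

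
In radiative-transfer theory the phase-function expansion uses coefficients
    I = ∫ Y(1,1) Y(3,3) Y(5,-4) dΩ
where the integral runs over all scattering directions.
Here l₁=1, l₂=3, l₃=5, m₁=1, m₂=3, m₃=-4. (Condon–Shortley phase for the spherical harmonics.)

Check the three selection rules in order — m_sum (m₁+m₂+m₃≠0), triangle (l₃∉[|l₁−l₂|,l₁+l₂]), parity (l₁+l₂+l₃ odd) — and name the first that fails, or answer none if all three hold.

m₁+m₂+m₃ = 1 + 3 − 4 = 0  ✓
triangle: |1−3|=2 ≤ l₃=5 ≤ 1+3=4  ✗
parity: l₁+l₂+l₃ = 9 is odd

triangle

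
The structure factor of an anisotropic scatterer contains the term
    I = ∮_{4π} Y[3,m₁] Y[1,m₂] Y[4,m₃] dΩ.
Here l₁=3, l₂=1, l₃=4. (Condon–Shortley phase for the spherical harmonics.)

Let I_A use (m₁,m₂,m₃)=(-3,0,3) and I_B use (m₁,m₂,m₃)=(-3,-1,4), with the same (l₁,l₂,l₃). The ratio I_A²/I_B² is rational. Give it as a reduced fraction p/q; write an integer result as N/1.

1/4

Shared (l₁,l₂,l₃)=(3,1,4): N and (l;000)² cancel in I_A²/I_B².
A: Δ = 0!·6!·2!/9! = 1/252; Racah Σ t=0..0: t=0:+1/720 = 1/720; ⇒ 3j(3 1 4; -3 0 3)² = 1/36, sgn -1
B: Δ = 0!·6!·2!/9! = 1/252; Racah Σ t=0..0: t=0:+1/1440 = 1/1440; ⇒ 3j(3 1 4; -3 -1 4)² = 1/9, sgn +1
I_A²/I_B² = (1/36)/(1/9) = 1/4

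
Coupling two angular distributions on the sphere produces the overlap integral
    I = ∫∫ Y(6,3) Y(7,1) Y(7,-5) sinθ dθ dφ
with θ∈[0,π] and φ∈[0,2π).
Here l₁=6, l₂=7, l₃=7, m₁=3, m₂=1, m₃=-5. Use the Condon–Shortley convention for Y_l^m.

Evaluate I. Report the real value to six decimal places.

0.000000

m-sum = 3 + 1 − 5 = -1 ≠ 0 ⇒ I = 0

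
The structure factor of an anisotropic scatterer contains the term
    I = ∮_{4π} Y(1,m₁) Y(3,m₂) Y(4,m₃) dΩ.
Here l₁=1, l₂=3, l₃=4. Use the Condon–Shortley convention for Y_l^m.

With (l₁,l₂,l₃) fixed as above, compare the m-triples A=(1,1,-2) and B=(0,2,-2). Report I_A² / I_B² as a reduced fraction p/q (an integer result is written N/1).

5/4

l's match ⇒ only the (l;m) 3-j factors differ between A and B.
A: triangle coeff Δ(1,3,4) = 1/252; Σ_t [0,0]: t=0:+1/96 = 1/96; (3j)²=5/84 [(1 3 4; 1 1 -2)], sign=+1
B: triangle coeff Δ(1,3,4) = 1/252; Σ_t [0,0]: t=0:+1/120 = 1/120; (3j)²=1/21 [(1 3 4; 0 2 -2)], sign=+1
I_A²/I_B² = (5/84)/(1/21) = 5/4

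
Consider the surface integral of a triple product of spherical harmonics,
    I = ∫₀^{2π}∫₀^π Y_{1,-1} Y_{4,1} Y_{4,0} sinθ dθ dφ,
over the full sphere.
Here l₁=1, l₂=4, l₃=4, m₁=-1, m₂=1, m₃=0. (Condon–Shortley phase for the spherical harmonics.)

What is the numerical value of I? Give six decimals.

0.000000

L=9 odd ⇒ parity kills the (l;000) factor ⇒ I = 0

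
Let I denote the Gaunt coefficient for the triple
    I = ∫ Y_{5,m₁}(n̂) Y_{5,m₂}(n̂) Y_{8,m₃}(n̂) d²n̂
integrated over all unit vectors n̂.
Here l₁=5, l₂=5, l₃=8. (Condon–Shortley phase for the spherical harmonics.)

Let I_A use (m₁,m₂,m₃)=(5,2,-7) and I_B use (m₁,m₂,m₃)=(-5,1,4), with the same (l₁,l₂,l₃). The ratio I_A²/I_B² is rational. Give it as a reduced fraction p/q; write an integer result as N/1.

13/5

l's match ⇒ only the (l;m) 3-j factors differ between A and B.
A: triangle coeff Δ(5,5,8) = 1/37413090; Σ_t [0,0]: t=0:+1/406425600 = 1/406425600; (3j)²=15/646 [(5 5 8; 5 2 -7)], sign=-1
B: triangle coeff Δ(5,5,8) = 1/37413090; Σ_t [2,2]: t=2:+1/46448640 = 1/46448640; (3j)²=75/8398 [(5 5 8; -5 1 4)], sign=+1
I_A²/I_B² = (15/646)/(75/8398) = 13/5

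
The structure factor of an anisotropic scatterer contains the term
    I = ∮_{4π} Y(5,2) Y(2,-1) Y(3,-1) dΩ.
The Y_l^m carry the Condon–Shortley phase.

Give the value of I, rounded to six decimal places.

0.245532

Checks pass: Σm=0; 10 even; l₃=3∈[3,7].
(2·5+1)(2·2+1)(2·3+1) = 385
Δ: 4! 6! 0! / 11! → 1/2310
sum: t=2:+1/144 = 1/144
3j²(5 2 3; 0 0 0) = Δ·Π!·Σ² = 10/231  (sign -1)
sum: t=1:−1/288 = -1/288
3j²(5 2 3; 2 -1 -1) = Δ·Π!·Σ² = 1/22  (sign -1)
combine: 4πI² = 385·10/231·1/22 = 25/33
take √, sign +1: I = 0.24553200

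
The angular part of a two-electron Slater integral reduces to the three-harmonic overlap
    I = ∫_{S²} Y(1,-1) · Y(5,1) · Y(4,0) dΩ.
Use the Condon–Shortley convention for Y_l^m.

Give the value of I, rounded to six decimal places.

-0.190188

Rules hold: Σm=0, L=10 even, 4≤4≤6.
N = 3·11·9 = 297
Δ = 2!·0!·8!/11! = 1/495
Racah Σ t=1..1: t=1:−1/576 = -1/576
⇒ 3j(1 5 4; 0 0 0)² = 5/99, sgn -1
Racah Σ t=2..2: t=2:+1/1152 = 1/1152
⇒ 3j(1 5 4; -1 1 0)² = 1/33, sgn +1
4πI² = N·(3j₀)²·(3jₘ)² = 5/11
I = -1·√(0.454545/4π) = -0.19018827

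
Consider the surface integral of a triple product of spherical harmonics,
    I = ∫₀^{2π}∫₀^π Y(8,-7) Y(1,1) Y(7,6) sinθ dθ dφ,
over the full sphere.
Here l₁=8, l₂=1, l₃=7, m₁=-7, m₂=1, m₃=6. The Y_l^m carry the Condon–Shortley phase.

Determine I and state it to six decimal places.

m-sum 0 ✓  L=16 even ✓  7≤7≤9 ✓
Π(2lᵢ+1) = 17×3×15 = 765
triangle coeff Δ(8,1,7) = 1/2040
Σ_t [1,1]: t=1:−1/25401600 = -1/25401600
(3j)²=8/255 [(8 1 7; 0 0 0)], sign=+1
Σ_t [2,2]: t=2:+1/12454041600 = 1/12454041600
(3j)²=7/136 [(8 1 7; -7 1 6)], sign=-1
⇒ 4πI² = 21/17
I = (-1)√(21/17/(4π)) = -0.31353083

-0.313531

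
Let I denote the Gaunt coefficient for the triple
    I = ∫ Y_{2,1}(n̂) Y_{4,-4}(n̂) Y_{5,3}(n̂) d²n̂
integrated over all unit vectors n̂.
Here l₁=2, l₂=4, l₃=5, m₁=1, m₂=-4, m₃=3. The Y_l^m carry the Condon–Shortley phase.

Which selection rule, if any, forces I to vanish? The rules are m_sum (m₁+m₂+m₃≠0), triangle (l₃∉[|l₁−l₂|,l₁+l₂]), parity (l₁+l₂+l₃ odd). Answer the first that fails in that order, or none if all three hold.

parity

azimuthal sum: 1 − 4 + 3 = 0  ✓
2 ≤ 5 ≤ 6 (triangle on l)  ✓
L = 2 + 4 + 5 = 11 (odd)  ✗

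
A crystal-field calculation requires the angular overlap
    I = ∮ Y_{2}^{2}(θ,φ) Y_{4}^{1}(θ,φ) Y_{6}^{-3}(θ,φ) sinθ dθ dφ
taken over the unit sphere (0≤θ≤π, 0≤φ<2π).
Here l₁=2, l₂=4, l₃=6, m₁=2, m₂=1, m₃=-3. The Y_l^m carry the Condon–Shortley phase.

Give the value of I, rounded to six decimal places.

-0.178526

m-sum 0 ✓  L=12 even ✓  2≤6≤6 ✓
Π(2lᵢ+1) = 5×9×13 = 585
triangle coeff Δ(2,4,6) = 1/6435
Σ_t [0,0]: t=0:+1/2304 = 1/2304
(3j)²=5/143 [(2 4 6; 0 0 0)], sign=+1
Σ_t [0,0]: t=0:+1/17280 = 1/17280
(3j)²=14/715 [(2 4 6; 2 1 -3)], sign=-1
⇒ 4πI² = 630/1573
I = (-1)√(630/1573/(4π)) = -0.17852580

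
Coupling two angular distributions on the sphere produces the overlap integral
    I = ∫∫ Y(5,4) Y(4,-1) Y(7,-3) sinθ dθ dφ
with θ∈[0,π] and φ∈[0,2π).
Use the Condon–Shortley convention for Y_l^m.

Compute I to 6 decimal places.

Rules hold: Σm=0, L=16 even, 1≤7≤9.
N = 11·9·15 = 1485
Δ = 2!·8!·6!/17! = 1/6126120
Racah Σ t=0..2: t=0:+1/69120 t=1:−1/20736 t=2:+1/69120 = -1/51840
⇒ 3j(5 4 7; 0 0 0)² = 280/21879, sgn +1
Racah Σ t=0..1: t=0:+1/362880 t=1:−1/1935360 = 13/5806080
⇒ 3j(5 4 7; 4 -1 -3)² = 195/10472, sgn +1
4πI² = N·(3j₀)²·(3jₘ)² = 1125/3179
I = +1·√(0.353885/4π) = 0.16781318

0.167813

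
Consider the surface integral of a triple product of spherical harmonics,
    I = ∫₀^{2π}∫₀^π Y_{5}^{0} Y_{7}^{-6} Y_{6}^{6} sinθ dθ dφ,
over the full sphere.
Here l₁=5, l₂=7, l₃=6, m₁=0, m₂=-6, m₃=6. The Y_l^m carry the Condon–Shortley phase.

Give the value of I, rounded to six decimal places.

0.168277

Rules hold: Σm=0, L=18 even, 2≤6≤12.
N = 11·15·13 = 2145
Δ = 6!·4!·8!/19! = 1/174594420
Racah Σ t=1..5: t=1:−1/4147200 t=2:+1/207360 t=3:−1/82944 t=4:+1/207360 t=5:−1/4147200 = -1/345600
⇒ 3j(5 7 6; 0 0 0)² = 420/46189, sgn -1
Racah Σ t=1..1: t=1:−1/116121600 = -1/116121600
⇒ 3j(5 7 6; 0 -6 6)² = 165/9044, sgn -1
4πI² = N·(3j₀)²·(3jₘ)² = 37125/104329
I = +1·√(0.355845/4π) = 0.16827739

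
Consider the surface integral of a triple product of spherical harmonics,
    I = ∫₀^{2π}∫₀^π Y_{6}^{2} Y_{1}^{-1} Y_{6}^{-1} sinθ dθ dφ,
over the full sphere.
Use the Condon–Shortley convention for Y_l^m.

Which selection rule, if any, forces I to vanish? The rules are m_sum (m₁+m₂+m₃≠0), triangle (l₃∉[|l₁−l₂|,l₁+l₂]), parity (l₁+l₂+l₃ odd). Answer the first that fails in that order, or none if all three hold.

parity

azimuthal sum: 2 − 1 − 1 = 0  ✓
5 ≤ 6 ≤ 7 (triangle on l)  ✓
L = 6 + 1 + 6 = 13 (odd)  ✗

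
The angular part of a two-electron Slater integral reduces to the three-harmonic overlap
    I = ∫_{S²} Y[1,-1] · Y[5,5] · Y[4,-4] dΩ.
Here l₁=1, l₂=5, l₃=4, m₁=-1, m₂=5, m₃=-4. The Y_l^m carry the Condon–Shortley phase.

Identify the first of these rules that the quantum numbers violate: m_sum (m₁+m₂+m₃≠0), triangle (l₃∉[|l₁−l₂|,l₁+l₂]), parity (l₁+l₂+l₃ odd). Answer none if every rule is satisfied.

Σmᵢ = 0  ✓
l₃∈[|l₁−l₂|,l₁+l₂]=[4,6], have l₃=4  ✓
Σlᵢ = 10 ⇒ even  ✓

none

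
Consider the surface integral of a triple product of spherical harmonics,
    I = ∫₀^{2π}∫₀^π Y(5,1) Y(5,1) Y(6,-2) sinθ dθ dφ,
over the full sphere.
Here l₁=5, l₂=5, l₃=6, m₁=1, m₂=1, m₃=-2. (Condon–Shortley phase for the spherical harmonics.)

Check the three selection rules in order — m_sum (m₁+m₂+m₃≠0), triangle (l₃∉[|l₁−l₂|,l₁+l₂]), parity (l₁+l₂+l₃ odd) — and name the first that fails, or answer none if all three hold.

none

azimuthal sum: 1 + 1 − 2 = 0  ✓
0 ≤ 6 ≤ 10 (triangle on l)  ✓
L = 5 + 5 + 6 = 16 (even)  ✓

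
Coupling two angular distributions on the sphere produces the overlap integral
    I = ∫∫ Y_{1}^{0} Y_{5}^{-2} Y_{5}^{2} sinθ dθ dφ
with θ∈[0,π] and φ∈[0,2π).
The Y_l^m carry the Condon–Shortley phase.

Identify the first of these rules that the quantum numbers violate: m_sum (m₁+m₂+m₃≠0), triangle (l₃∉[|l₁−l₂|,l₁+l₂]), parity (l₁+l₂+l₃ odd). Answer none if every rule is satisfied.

azimuthal sum: 0 − 2 + 2 = 0  ✓
4 ≤ 5 ≤ 6 (triangle on l)  ✓
L = 1 + 5 + 5 = 11 (odd)  ✗

parity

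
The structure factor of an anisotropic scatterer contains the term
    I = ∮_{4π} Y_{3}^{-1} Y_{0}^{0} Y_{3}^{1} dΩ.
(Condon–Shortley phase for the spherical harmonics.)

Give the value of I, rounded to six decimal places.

Checks pass: Σm=0; 6 even; l₃=3∈[3,3].
(2·3+1)(2·0+1)(2·3+1) = 49
Δ: 0! 6! 0! / 7! → 1/7
sum: t=0:+1/36 = 1/36
3j²(3 0 3; 0 0 0) = Δ·Π!·Σ² = 1/7  (sign -1)
sum: t=0:+1/48 = 1/48
3j²(3 0 3; -1 0 1) = Δ·Π!·Σ² = 1/7  (sign +1)
combine: 4πI² = 49·1/7·1/7 = 1/1
take √, sign -1: I = -0.28209479

-0.282095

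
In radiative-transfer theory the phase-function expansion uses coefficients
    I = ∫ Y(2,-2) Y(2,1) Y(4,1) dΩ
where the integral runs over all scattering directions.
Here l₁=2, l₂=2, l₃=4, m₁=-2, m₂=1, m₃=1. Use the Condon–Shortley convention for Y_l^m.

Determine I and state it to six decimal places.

-0.090112

Rules hold: Σm=0, L=8 even, 0≤4≤4.
N = 5·5·9 = 225
Δ = 0!·4!·4!/9! = 1/630
Racah Σ t=0..0: t=0:+1/16 = 1/16
⇒ 3j(2 2 4; 0 0 0)² = 2/35, sgn +1
Racah Σ t=0..0: t=0:+1/144 = 1/144
⇒ 3j(2 2 4; -2 1 1)² = 1/126, sgn -1
4πI² = N·(3j₀)²·(3jₘ)² = 5/49
I = -1·√(0.102041/4π) = -0.09011188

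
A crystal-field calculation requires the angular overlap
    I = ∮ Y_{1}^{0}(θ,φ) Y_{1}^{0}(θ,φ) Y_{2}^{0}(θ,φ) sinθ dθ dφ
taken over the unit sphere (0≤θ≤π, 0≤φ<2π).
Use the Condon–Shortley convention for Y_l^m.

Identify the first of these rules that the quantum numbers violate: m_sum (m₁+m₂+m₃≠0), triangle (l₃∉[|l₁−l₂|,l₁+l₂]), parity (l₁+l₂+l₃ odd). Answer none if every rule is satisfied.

Σmᵢ = 0  ✓
l₃∈[|l₁−l₂|,l₁+l₂]=[0,2], have l₃=2  ✓
Σlᵢ = 4 ⇒ even  ✓

none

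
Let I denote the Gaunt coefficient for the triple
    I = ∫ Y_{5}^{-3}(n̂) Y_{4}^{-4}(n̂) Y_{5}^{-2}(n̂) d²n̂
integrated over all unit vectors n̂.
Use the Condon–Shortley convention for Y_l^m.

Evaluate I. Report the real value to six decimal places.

m-sum = -3 − 4 − 2 = -9 ≠ 0 ⇒ I = 0

0.000000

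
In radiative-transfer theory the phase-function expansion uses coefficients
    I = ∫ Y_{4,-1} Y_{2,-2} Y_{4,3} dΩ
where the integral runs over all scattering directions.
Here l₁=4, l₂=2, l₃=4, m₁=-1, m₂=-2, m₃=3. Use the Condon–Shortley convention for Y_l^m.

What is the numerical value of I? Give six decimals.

Checks pass: Σm=0; 10 even; l₃=4∈[2,6].
(2·4+1)(2·2+1)(2·4+1) = 405
Δ: 2! 6! 2! / 11! → 1/13860
sum: t=0:+1/192 t=1:−1/36 t=2:+1/192 = -5/288
3j²(4 2 4; 0 0 0) = Δ·Π!·Σ² = 20/693  (sign -1)
sum: t=0:+1/480 = 1/480
3j²(4 2 4; -1 -2 3) = Δ·Π!·Σ² = 3/110  (sign -1)
combine: 4πI² = 405·20/693·3/110 = 270/847
take √, sign +1: I = 0.15927046

0.159270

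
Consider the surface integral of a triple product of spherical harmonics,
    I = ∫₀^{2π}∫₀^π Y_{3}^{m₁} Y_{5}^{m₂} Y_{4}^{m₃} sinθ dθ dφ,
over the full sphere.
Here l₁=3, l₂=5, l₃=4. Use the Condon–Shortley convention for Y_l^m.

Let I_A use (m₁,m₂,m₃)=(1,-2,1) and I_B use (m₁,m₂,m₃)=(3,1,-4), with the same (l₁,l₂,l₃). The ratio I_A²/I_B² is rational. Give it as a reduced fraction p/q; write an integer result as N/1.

128/15

Shared (l₁,l₂,l₃)=(3,5,4): N and (l;000)² cancel in I_A²/I_B².
A: Δ = 4!·2!·6!/13! = 1/180180; Racah Σ t=0..2: t=0:+1/1728 t=1:−1/288 t=2:+1/960 = -1/540; ⇒ 3j(3 5 4; 1 -2 1)² = 128/6435, sgn +1
B: Δ = 4!·2!·6!/13! = 1/180180; Racah Σ t=0..0: t=0:+1/34560 = 1/34560; ⇒ 3j(3 5 4; 3 1 -4)² = 1/429, sgn +1
I_A²/I_B² = (128/6435)/(1/429) = 128/15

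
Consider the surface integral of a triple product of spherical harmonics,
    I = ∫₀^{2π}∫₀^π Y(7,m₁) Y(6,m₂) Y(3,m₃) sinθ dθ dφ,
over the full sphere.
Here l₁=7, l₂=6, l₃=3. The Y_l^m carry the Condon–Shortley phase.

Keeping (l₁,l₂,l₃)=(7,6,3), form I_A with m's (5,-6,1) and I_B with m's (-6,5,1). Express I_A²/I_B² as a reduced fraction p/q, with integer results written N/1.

Same 7,6,3: normalisation and zero-m 3j drop out of the ratio.
A: Δ: 10! 4! 2! / 17! → 1/2042040; sum: t=0:+1/29030400 = 1/29030400; 3j²(7 6 3; 5 -6 1) = Δ·Π!·Σ² = 99/7735  (sign +1)
B: Δ: 10! 4! 2! / 17! → 1/2042040; sum: t=9:−1/17418240 t=10:+1/21772800 = -1/87091200; 3j²(7 6 3; -6 5 1) = Δ·Π!·Σ² = 11/14280  (sign -1)
I_A²/I_B² = (99/7735)/(11/14280) = 216/13

216/13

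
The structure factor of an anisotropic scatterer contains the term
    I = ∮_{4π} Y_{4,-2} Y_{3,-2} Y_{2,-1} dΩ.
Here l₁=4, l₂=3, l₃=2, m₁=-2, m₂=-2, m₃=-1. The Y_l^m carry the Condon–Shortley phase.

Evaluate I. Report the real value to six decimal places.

0.000000

-2 − 2 − 1 = -5 ≠ 0: azimuthal integral kills it; I = 0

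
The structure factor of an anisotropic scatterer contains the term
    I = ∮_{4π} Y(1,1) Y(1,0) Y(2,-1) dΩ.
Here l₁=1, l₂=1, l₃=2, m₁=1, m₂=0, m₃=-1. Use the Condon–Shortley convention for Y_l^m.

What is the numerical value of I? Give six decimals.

-0.218510

Checks pass: Σm=0; 4 even; l₃=2∈[0,2].
(2·1+1)(2·1+1)(2·2+1) = 45
Δ: 0! 2! 2! / 5! → 1/30
sum: t=0:+1/1 = 1/1
3j²(1 1 2; 0 0 0) = Δ·Π!·Σ² = 2/15  (sign +1)
sum: t=0:+1/2 = 1/2
3j²(1 1 2; 1 0 -1) = Δ·Π!·Σ² = 1/10  (sign -1)
combine: 4πI² = 45·2/15·1/10 = 3/5
take √, sign -1: I = -0.21850969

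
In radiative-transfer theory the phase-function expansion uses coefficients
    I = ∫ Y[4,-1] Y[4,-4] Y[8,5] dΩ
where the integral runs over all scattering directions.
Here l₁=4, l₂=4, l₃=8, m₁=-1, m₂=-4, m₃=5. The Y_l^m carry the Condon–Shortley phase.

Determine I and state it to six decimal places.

Rules hold: Σm=0, L=16 even, 0≤8≤8.
N = 9·9·17 = 1377
Δ = 0!·8!·8!/17! = 1/218790
Racah Σ t=0..0: t=0:+1/331776 = 1/331776
⇒ 3j(4 4 8; 0 0 0)² = 490/21879, sgn +1
Racah Σ t=0..0: t=0:+1/29030400 = 1/29030400
⇒ 3j(4 4 8; -1 -4 5)² = 1/170, sgn -1
4πI² = N·(3j₀)²·(3jₘ)² = 441/2431
I = -1·√(0.181407/4π) = -0.12014948

-0.120149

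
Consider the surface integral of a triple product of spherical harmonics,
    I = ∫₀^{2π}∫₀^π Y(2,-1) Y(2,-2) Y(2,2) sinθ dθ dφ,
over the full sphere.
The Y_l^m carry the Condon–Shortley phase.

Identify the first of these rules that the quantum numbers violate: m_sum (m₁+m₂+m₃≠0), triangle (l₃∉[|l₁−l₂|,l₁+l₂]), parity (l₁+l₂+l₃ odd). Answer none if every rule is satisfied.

m₁+m₂+m₃ = -1 − 2 + 2 = -1  ✗
triangle: |2−2|=0 ≤ l₃=2 ≤ 2+2=4
parity: l₁+l₂+l₃ = 6 is even

m_sum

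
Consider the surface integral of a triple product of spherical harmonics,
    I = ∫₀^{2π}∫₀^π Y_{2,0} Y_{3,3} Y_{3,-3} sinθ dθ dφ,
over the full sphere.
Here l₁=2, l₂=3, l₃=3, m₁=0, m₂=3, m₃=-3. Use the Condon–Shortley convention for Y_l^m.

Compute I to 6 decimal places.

Checks pass: Σm=0; 8 even; l₃=3∈[1,5].
(2·2+1)(2·3+1)(2·3+1) = 245
Δ: 2! 2! 4! / 9! → 1/3780
sum: t=0:+1/24 t=1:−1/4 t=2:+1/24 = -1/6
3j²(2 3 3; 0 0 0) = Δ·Π!·Σ² = 4/105  (sign +1)
sum: t=2:+1/96 = 1/96
3j²(2 3 3; 0 3 -3) = Δ·Π!·Σ² = 5/84  (sign +1)
combine: 4πI² = 245·4/105·5/84 = 5/9
take √, sign +1: I = 0.21026104

0.210261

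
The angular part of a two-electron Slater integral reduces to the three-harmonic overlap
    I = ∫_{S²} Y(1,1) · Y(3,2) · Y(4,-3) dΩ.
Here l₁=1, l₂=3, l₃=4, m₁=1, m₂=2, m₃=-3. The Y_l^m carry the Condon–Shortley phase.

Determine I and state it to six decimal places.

m-sum 0 ✓  L=8 even ✓  2≤4≤4 ✓
Π(2lᵢ+1) = 3×7×9 = 189
triangle coeff Δ(1,3,4) = 1/252
Σ_t [0,0]: t=0:+1/36 = 1/36
(3j)²=4/63 [(1 3 4; 0 0 0)], sign=+1
Σ_t [0,0]: t=0:+1/240 = 1/240
(3j)²=1/12 [(1 3 4; 1 2 -3)], sign=-1
⇒ 4πI² = 1/1
I = (-1)√(1/1/(4π)) = -0.28209479

-0.282095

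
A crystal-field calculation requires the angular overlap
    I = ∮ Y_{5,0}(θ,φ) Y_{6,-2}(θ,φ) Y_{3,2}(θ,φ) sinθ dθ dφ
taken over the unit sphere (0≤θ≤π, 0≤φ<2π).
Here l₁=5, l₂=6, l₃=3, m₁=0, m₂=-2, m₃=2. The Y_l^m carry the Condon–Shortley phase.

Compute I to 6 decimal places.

m-sum 0 ✓  L=14 even ✓  1≤3≤11 ✓
Π(2lᵢ+1) = 11×13×7 = 1001
triangle coeff Δ(5,6,3) = 1/675675
Σ_t [3,5]: t=3:−1/8640 t=4:+1/2304 t=5:−1/8640 = 7/34560
(3j)²=7/429 [(5 6 3; 0 0 0)], sign=-1
Σ_t [3,4]: t=3:−1/8640 t=4:+1/13824 = -1/23040
(3j)²=2/429 [(5 6 3; 0 -2 2)], sign=+1
⇒ 4πI² = 98/1287
I = (-1)√(98/1287/(4π)) = -0.07784287

-0.077843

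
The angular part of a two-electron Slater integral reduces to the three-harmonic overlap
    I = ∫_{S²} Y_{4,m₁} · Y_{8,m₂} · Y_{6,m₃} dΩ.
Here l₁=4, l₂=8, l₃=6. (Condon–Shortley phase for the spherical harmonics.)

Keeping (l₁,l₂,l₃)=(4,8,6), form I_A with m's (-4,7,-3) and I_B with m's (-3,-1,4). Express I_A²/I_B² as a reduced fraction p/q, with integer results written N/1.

1716/625

Same 4,8,6: normalisation and zero-m 3j drop out of the ratio.
A: Δ: 6! 2! 10! / 19! → 1/23279256; sum: t=6:+1/522547200 = 1/522547200; 3j²(4 8 6; -4 7 -3) = Δ·Π!·Σ² = 35/1938  (sign -1)
B: Δ: 6! 2! 10! / 19! → 1/23279256; sum: t=5:−1/19353600 t=6:+1/261273600 = -1/20901888; 3j²(4 8 6; -3 -1 4) = Δ·Π!·Σ² = 21875/3325608  (sign -1)
I_A²/I_B² = (35/1938)/(21875/3325608) = 1716/625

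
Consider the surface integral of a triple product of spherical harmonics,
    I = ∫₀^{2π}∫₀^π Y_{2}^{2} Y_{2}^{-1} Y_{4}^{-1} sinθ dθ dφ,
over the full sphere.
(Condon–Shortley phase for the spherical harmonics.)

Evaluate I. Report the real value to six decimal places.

-0.090112

m-sum 0 ✓  L=8 even ✓  0≤4≤4 ✓
Π(2lᵢ+1) = 5×5×9 = 225
triangle coeff Δ(2,2,4) = 1/630
Σ_t [0,0]: t=0:+1/16 = 1/16
(3j)²=2/35 [(2 2 4; 0 0 0)], sign=+1
Σ_t [0,0]: t=0:+1/144 = 1/144
(3j)²=1/126 [(2 2 4; 2 -1 -1)], sign=-1
⇒ 4πI² = 5/49
I = (-1)√(5/49/(4π)) = -0.09011188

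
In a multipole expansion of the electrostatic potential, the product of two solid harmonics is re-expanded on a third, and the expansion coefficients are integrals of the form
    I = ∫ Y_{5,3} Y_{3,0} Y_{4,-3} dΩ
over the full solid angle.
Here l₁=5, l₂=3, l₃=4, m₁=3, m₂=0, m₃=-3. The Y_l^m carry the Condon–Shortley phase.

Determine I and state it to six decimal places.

0.103862

Rules hold: Σm=0, L=12 even, 2≤4≤8.
N = 11·7·9 = 693
Δ = 4!·6!·2!/13! = 1/180180
Racah Σ t=1..3: t=1:−1/576 t=2:+1/144 t=3:−1/576 = 1/288
⇒ 3j(5 3 4; 0 0 0)² = 20/1001, sgn +1
Racah Σ t=1..2: t=1:−1/1440 t=2:+1/2880 = -1/2880
⇒ 3j(5 3 4; 3 0 -3)² = 7/715, sgn +1
4πI² = N·(3j₀)²·(3jₘ)² = 252/1859
I = +1·√(0.135557/4π) = 0.10386175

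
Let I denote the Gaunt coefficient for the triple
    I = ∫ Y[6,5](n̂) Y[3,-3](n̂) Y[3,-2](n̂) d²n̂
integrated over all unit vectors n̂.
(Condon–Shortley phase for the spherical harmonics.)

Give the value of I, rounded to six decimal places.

-0.254801

m-sum 0 ✓  L=12 even ✓  3≤3≤9 ✓
Π(2lᵢ+1) = 13×7×7 = 637
triangle coeff Δ(6,3,3) = 1/12012
Σ_t [3,3]: t=3:−1/1296 = -1/1296
(3j)²=100/3003 [(6 3 3; 0 0 0)], sign=+1
Σ_t [0,0]: t=0:+1/86400 = 1/86400
(3j)²=1/26 [(6 3 3; 5 -3 -2)], sign=-1
⇒ 4πI² = 350/429
I = (-1)√(350/429/(4π)) = -0.25480060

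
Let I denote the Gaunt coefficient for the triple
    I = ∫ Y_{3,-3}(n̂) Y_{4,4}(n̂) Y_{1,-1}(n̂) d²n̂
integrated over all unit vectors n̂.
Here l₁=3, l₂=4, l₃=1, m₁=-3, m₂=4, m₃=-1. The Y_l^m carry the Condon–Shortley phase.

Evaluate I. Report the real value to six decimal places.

Checks pass: Σm=0; 8 even; l₃=1∈[1,7].
(2·3+1)(2·4+1)(2·1+1) = 189
Δ: 6! 0! 2! / 9! → 1/252
sum: t=3:−1/36 = -1/36
3j²(3 4 1; 0 0 0) = Δ·Π!·Σ² = 4/63  (sign +1)
sum: t=6:+1/1440 = 1/1440
3j²(3 4 1; -3 4 -1) = Δ·Π!·Σ² = 1/9  (sign +1)
combine: 4πI² = 189·4/63·1/9 = 4/3
take √, sign +1: I = 0.32573501

0.325735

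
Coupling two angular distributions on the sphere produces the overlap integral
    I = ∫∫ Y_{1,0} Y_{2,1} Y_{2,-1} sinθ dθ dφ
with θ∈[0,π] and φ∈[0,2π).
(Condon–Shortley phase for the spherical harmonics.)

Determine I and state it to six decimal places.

L=5 odd ⇒ parity kills the (l;000) factor ⇒ I = 0

0.000000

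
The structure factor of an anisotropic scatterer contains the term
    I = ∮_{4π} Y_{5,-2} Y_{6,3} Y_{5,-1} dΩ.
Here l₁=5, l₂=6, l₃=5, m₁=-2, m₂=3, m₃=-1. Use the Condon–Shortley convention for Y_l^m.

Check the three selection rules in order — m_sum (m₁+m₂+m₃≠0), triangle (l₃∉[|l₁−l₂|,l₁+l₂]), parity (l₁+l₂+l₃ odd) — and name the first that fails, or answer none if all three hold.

Σmᵢ = 0  ✓
l₃∈[|l₁−l₂|,l₁+l₂]=[1,11], have l₃=5  ✓
Σlᵢ = 16 ⇒ even  ✓

none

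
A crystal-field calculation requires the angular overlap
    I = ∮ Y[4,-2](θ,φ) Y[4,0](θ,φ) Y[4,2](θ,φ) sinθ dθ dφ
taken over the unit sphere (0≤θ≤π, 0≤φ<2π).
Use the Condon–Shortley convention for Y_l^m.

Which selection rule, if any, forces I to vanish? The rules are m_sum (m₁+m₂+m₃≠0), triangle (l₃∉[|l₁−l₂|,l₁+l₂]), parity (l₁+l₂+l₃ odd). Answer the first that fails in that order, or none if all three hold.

none

azimuthal sum: -2 + 0 + 2 = 0  ✓
0 ≤ 4 ≤ 8 (triangle on l)  ✓
L = 4 + 4 + 4 = 12 (even)  ✓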